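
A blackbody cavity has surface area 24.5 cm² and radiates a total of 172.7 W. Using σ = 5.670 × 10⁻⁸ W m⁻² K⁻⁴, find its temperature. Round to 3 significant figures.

Area A = 24.5 cm² = 2.45×10⁻³ m².
P = σAT⁴ ⇒ T = (P/(σA))^(1/4) = (172.7/(5.670×10⁻⁸×2.45×10⁻³))^(1/4) = 1.06×10³ K.

T ≈ 1.06×10³ K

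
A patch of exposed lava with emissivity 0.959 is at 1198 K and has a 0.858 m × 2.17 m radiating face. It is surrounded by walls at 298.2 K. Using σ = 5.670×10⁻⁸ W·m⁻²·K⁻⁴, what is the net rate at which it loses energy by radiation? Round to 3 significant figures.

Net loss ≈ 2.08×10⁵ W

Area A = 0.858 × 2.17 = 1.86186 m².
Net radiated power P_net = εσA(T⁴ − T₀⁴) = 0.959×5.670×10⁻⁸×1.86186×(1198⁴ − 298.2⁴).
T⁴ − T₀⁴ = 2.05981×10¹² − 7.90734×10⁹ = 2.05190×10¹² K⁴, so P_net = 2.08×10⁵ W.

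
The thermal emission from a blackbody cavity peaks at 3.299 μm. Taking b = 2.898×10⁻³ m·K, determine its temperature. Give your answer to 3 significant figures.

Wien's law gives T = b/λ_max = (2.898×10⁻³ m·K)/(3.299×10⁻⁶ m) = 878 K.

T ≈ 878 K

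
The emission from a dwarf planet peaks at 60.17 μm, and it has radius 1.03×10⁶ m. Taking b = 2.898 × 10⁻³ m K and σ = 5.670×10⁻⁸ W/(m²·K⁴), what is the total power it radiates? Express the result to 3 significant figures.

P ≈ 4.07×10¹² W

Wien's law: T = b/λ_max = 2.898×10⁻³/6.017×10⁻⁵ = 48.1635 K.
Surface area A = 4πR² = 4π(1.03×10⁶ m)² = 1.33317×10¹³ m².
Then P = σAT⁴ = 5.670×10⁻⁸×1.33317×10¹³×(48.1635)⁴ = 4.07×10¹² W.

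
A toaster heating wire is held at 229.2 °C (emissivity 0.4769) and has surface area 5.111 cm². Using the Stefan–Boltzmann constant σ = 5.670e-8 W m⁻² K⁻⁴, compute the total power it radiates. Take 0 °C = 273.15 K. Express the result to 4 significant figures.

P ≈ 0.8801 W

T = 229.2 °C + 273.15 = 502.35 K.
Area A = 5.111 cm² = 5.111×10⁻⁴ m².
P = εσAT⁴ = 0.4769 × 5.670×10⁻⁸ × 5.111×10⁻⁴ × (502.35)⁴ = 0.8801 W.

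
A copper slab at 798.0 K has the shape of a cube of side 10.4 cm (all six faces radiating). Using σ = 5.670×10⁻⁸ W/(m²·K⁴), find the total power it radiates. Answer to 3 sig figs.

P ≈ 1.49×10³ W

Area A = 6s² = 6×(0.104 m)² = 0.064896 m².
P = σAT⁴ = 5.670×10⁻⁸ × 0.064896 × (798.0)⁴ = 1.49×10³ W.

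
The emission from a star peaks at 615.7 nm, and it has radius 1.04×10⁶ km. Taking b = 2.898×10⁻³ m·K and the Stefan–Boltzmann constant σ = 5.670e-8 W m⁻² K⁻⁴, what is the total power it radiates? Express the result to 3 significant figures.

Wien's law: T = b/λ_max = 2.898×10⁻³/6.157×10⁻⁷ = 4706.84 K.
Surface area A = 4πR² = 4π(1.04×10⁹ m)² = 1.35918×10¹⁹ m².
Then P = σAT⁴ = 5.670×10⁻⁸×1.35918×10¹⁹×(4706.84)⁴ = 3.78×10²⁶ W.

P ≈ 3.78×10²⁶ W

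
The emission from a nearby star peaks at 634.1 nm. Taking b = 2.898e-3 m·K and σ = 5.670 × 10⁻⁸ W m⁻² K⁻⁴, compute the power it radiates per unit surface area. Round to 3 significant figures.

Wien's law: T = b/λ_max = 2.898×10⁻³/6.341×10⁻⁷ = 4570.26 K.
Then I = σT⁴ = 5.670×10⁻⁸×(4570.26)⁴ = 2.47×10⁷ W/m².

I ≈ 2.47×10⁷ W/m²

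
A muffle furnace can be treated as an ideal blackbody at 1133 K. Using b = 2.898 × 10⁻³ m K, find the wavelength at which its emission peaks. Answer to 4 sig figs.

Wien's displacement law: λ_max = b/T = (2.898×10⁻³ m·K)/(1133 K) = 2.5578×10⁻⁶ m.
That is 2558 nm, in the infrared range.

λ_max ≈ 2558 nm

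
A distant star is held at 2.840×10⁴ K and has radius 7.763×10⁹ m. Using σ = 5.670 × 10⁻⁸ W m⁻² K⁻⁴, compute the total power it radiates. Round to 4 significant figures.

P ≈ 2.793×10³¹ W

Surface area A = 4πR² = 4π(7.763×10⁹ m)² = 7.57302×10²⁰ m².
P = σAT⁴ = 5.670×10⁻⁸ × 7.57302×10²⁰ × (2.840×10⁴)⁴ = 2.793×10³¹ W.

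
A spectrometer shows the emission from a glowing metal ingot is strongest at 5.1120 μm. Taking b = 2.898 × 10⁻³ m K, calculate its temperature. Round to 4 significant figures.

T ≈ 566.9 K

Wien's law gives T = b/λ_max = (2.898×10⁻³ m·K)/(5.1120×10⁻⁶ m) = 566.9 K.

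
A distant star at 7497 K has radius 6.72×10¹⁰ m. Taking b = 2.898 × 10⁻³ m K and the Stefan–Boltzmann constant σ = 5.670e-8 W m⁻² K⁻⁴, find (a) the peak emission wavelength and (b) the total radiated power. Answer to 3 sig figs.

(a) λ_max = b/T = 2.898×10⁻³/7497 = 3.866×10⁻⁷ m = 0.387 μm.
Surface area A = 4πR² = 4π(6.72×10¹⁰ m)² = 5.67477×10²² m².
(b) P = σAT⁴ = 5.670×10⁻⁸×5.67477×10²²×(7497)⁴ = 1.02×10³¹ W.

λ_max ≈ 0.387 μm; P ≈ 1.02×10³¹ W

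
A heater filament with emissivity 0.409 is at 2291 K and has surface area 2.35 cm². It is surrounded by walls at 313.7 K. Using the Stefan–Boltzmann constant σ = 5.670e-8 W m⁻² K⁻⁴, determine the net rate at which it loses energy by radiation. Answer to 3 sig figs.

Area A = 2.35 cm² = 2.35×10⁻⁴ m².
Net radiated power P_net = εσA(T⁴ − T₀⁴) = 0.409×5.670×10⁻⁸×2.35×10⁻⁴×(2291⁴ − 313.7⁴).
T⁴ − T₀⁴ = 2.75487×10¹³ − 9.68407×10⁹ = 2.75390×10¹³ K⁴, so P_net = 150 W.

Net loss ≈ 150 W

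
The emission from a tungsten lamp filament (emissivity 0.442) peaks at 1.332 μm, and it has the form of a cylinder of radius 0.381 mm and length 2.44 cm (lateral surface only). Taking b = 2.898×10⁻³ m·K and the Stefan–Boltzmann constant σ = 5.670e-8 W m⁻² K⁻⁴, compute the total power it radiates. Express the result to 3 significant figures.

Wien's law: T = b/λ_max = 2.898×10⁻³/1.332×10⁻⁶ = 2175.68 K.
Lateral area A = 2πrL = 2π×3.81×10⁻⁴×0.0244 = 5.84110×10⁻⁵ m².
Then P = εσAT⁴ = 0.442×5.670×10⁻⁸×5.84110×10⁻⁵×(2175.68)⁴ = 32.8 W.

P ≈ 32.8 W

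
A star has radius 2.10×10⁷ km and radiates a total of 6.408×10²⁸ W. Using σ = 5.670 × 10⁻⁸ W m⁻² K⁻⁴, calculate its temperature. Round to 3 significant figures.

Surface area A = 4πR² = 4π(2.10×10¹⁰ m)² = 5.54177×10²¹ m².
P = σAT⁴ ⇒ T = (P/(σA))^(1/4) = (6.408×10²⁸/(5.670×10⁻⁸×5.54177×10²¹))^(1/4) = 3.78×10³ K.

T ≈ 3.78×10³ K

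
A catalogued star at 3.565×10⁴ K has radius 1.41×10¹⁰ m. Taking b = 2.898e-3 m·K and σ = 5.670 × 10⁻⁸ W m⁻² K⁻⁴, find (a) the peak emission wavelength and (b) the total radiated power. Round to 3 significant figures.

λ_max ≈ 81.3 nm; P ≈ 2.29×10³² W

(a) λ_max = b/T = 2.898×10⁻³/3.565×10⁴ = 8.129×10⁻⁸ m = 81.3 nm.
Surface area A = 4πR² = 4π(1.41×10¹⁰ m)² = 2.49832×10²¹ m².
(b) P = σAT⁴ = 5.670×10⁻⁸×2.49832×10²¹×(3.565×10⁴)⁴ = 2.29×10³² W.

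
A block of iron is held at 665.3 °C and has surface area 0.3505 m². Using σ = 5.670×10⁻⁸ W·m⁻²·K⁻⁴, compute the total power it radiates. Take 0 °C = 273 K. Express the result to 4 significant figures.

T = 665.3 °C + 273 = 938.3 K.
Area A = 0.3505 m².
P = σAT⁴ = 5.670×10⁻⁸ × 0.3505 × (938.3)⁴ = 1.540×10⁴ W.

P ≈ 1.540×10⁴ W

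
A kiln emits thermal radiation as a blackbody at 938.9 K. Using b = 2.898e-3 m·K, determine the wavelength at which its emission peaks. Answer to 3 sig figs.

λ_max ≈ 3.09 μm

Wien's displacement law: λ_max = b/T = (2.898×10⁻³ m·K)/(938.9 K) = 3.087×10⁻⁶ m.
That is 3.09 μm, in the infrared range.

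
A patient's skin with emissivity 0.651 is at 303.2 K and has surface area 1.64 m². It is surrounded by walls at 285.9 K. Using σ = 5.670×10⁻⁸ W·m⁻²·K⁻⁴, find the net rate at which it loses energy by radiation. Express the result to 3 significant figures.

Net loss ≈ 107 W

Area A = 1.64 m².
Net radiated power P_net = εσA(T⁴ − T₀⁴) = 0.651×5.670×10⁻⁸×1.64×(303.2⁴ − 285.9⁴).
T⁴ − T₀⁴ = 8.45117×10⁹ − 6.68123×10⁹ = 1.76994×10⁹ K⁴, so P_net = 107 W.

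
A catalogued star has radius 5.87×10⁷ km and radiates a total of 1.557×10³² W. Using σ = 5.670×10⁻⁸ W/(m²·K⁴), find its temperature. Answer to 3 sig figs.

Surface area A = 4πR² = 4π(5.87×10¹⁰ m)² = 4.32998×10²² m².
P = σAT⁴ ⇒ T = (P/(σA))^(1/4) = (1.557×10³²/(5.670×10⁻⁸×4.32998×10²²))^(1/4) = 1.59×10⁴ K.

T ≈ 1.59×10⁴ K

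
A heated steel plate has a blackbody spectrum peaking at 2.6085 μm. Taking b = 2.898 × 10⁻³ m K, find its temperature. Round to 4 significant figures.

T ≈ 1111 K

Wien's law gives T = b/λ_max = (2.898×10⁻³ m·K)/(2.6085×10⁻⁶ m) = 1111 K.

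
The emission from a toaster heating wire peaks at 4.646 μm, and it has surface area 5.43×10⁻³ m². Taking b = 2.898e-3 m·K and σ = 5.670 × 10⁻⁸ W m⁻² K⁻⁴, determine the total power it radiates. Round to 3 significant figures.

P ≈ 46.6 W

Wien's law: T = b/λ_max = 2.898×10⁻³/4.646×10⁻⁶ = 623.762 K.
Area A = 5.43×10⁻³ m².
Then P = σAT⁴ = 5.670×10⁻⁸×5.43×10⁻³×(623.762)⁴ = 46.6 W.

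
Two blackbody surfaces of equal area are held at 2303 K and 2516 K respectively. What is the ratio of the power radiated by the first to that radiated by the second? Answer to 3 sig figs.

With equal areas, P₁/P₂ = (T₁/T₂)⁴ = (2303/2516)⁴ = 0.702.

P₁/P₂ ≈ 0.702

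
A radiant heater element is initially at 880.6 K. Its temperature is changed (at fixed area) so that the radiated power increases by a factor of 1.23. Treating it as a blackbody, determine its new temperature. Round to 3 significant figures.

T₂ ≈ 927 K

P ∝ T⁴, so T₂/T₁ = (P₂/P₁)^(1/4) = (1.23)^(1/4) = 1.05312.
T₂ = 880.6 × 1.05312 = 927 K.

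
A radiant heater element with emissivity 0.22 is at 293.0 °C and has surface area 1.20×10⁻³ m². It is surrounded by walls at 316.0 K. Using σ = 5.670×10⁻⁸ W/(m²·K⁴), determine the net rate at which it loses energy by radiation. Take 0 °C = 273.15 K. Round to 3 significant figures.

T = 293.0 °C + 273.15 = 566.15 K.
Area A = 1.20×10⁻³ m².
Net radiated power P_net = εσA(T⁴ − T₀⁴) = 0.22×5.670×10⁻⁸×1.20×10⁻³×(566.15⁴ − 316.0⁴).
T⁴ − T₀⁴ = 1.02737×10¹¹ − 9.97122×10⁹ = 9.27658×10¹⁰ K⁴, so P_net = 1.39 W.

Net loss ≈ 1.39 W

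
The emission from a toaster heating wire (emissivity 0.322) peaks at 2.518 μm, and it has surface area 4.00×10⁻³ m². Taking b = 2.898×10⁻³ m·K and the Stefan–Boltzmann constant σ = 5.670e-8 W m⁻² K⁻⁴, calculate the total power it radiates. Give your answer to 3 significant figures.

P ≈ 128 W

Wien's law: T = b/λ_max = 2.898×10⁻³/2.518×10⁻⁶ = 1150.91 K.
Area A = 4.00×10⁻³ m².
Then P = εσAT⁴ = 0.322×5.670×10⁻⁸×4.00×10⁻³×(1150.91)⁴ = 128 W.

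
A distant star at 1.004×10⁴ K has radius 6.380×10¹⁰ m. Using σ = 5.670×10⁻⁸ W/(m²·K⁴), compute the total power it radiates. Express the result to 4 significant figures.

P ≈ 2.947×10³¹ W

Surface area A = 4πR² = 4π(6.380×10¹⁰ m)² = 5.11507×10²² m².
P = σAT⁴ = 5.670×10⁻⁸ × 5.11507×10²² × (1.004×10⁴)⁴ = 2.947×10³¹ W.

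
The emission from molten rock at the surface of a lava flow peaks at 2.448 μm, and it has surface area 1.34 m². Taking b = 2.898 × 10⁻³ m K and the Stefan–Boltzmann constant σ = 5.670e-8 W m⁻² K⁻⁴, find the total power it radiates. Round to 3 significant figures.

Wien's law: T = b/λ_max = 2.898×10⁻³/2.448×10⁻⁶ = 1183.82 K.
Area A = 1.34 m².
Then P = σAT⁴ = 5.670×10⁻⁸×1.34×(1183.82)⁴ = 1.49×10⁵ W.

P ≈ 1.49×10⁵ W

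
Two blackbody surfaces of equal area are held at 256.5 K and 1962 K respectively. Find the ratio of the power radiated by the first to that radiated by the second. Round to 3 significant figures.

With equal areas, P₁/P₂ = (T₁/T₂)⁴ = (256.5/1962)⁴ = 2.92×10⁻⁴.

P₁/P₂ ≈ 2.92×10⁻⁴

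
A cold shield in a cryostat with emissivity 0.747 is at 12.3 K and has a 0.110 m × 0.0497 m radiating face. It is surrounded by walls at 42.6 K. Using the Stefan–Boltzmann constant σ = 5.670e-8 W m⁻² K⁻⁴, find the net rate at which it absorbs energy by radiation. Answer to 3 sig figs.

Net gain ≈ 7.57×10⁻⁴ W

Area A = 0.110 × 0.0497 = 5.467×10⁻³ m².
Net radiated power P_net = εσA(T⁴ − T₀⁴) = 0.747×5.670×10⁻⁸×5.467×10⁻³×(12.3⁴ − 42.6⁴).
T⁴ − T₀⁴ = 22888.7 − 3.29335×10⁶ = -3.27046×10⁶ K⁴, so P_net = -7.57×10⁻⁴ W — negative, meaning a net gain of 7.57×10⁻⁴ W.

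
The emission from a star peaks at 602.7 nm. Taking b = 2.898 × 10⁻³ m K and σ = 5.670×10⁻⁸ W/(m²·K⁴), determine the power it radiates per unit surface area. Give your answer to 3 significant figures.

Wien's law: T = b/λ_max = 2.898×10⁻³/6.027×10⁻⁷ = 4808.36 K.
Then I = σT⁴ = 5.670×10⁻⁸×(4808.36)⁴ = 3.03×10⁷ W/m².

I ≈ 3.03×10⁷ W/m²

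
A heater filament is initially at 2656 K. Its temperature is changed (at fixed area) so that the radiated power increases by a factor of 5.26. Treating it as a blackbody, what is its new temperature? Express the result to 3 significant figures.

T₂ ≈ 4.02×10³ K

P ∝ T⁴, so T₂/T₁ = (P₂/P₁)^(1/4) = (5.26)^(1/4) = 1.51442.
T₂ = 2656 × 1.51442 = 4.02×10³ K.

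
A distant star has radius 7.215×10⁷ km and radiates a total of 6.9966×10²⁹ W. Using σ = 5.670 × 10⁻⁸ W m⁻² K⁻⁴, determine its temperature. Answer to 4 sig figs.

Surface area A = 4πR² = 4π(7.215×10¹⁰ m)² = 6.54158×10²² m².
P = σAT⁴ ⇒ T = (P/(σA))^(1/4) = (6.9966×10²⁹/(5.670×10⁻⁸×6.54158×10²²))^(1/4) = 3706 K.

T ≈ 3706 K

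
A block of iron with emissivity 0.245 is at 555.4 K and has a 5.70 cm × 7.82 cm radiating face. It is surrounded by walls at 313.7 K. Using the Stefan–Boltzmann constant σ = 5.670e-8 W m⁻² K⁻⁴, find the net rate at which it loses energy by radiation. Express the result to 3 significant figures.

Area A = 0.0570 × 0.0782 = 4.4574×10⁻³ m².
Net radiated power P_net = εσA(T⁴ − T₀⁴) = 0.245×5.670×10⁻⁸×4.4574×10⁻³×(555.4⁴ − 313.7⁴).
T⁴ − T₀⁴ = 9.51532×10¹⁰ − 9.68407×10⁹ = 8.54691×10¹⁰ K⁴, so P_net = 5.29 W.

Net loss ≈ 5.29 W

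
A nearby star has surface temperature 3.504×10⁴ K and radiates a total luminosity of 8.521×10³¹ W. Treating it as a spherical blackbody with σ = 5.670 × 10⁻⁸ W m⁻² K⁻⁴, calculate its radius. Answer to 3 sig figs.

L = 4πR²σT⁴ ⇒ R = √(L/(4πσT⁴)).
σT⁴ = 8.54751×10¹⁰ W/m², so R = √(8.521×10³¹/(4π×8.54751×10¹⁰)) = 8.91×10⁹ m.

R ≈ 8.91×10⁹ m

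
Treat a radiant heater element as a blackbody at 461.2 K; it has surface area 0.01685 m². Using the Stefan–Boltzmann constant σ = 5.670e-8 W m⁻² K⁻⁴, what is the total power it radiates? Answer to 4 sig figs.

P ≈ 43.23 W

Area A = 0.01685 m².
P = σAT⁴ = 5.670×10⁻⁸ × 0.01685 × (461.2)⁴ = 43.23 W.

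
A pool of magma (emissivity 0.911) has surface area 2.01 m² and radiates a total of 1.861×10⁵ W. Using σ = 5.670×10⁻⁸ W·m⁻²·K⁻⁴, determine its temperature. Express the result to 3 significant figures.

T ≈ 1.16×10³ K

Area A = 2.01 m².
P = εσAT⁴ ⇒ T = (P/(εσA))^(1/4) = (1.861×10⁵/(0.911×5.670×10⁻⁸×2.01))^(1/4) = 1.16×10³ K.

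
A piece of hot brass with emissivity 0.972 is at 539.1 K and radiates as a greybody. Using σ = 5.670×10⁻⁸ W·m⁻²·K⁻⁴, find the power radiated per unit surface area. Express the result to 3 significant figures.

I ≈ 4.66×10³ W/m²

Stefan–Boltzmann: I = εσT⁴ = 0.972 × 5.670×10⁻⁸ × (539.1)⁴ = 4.66×10³ W/m².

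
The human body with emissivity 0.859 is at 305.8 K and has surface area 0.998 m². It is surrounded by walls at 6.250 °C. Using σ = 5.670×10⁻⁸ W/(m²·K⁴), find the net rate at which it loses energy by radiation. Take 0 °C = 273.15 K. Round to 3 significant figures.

Surroundings: T = 6.250 °C + 273.15 = 279.400 K.
Area A = 0.998 m².
Net radiated power P_net = εσA(T⁴ − T₀⁴) = 0.859×5.670×10⁻⁸×0.998×(305.8⁴ − 279.400⁴).
T⁴ − T₀⁴ = 8.74480×10⁹ − 6.09404×10⁹ = 2.65076×10⁹ K⁴, so P_net = 129 W.

Net loss ≈ 129 W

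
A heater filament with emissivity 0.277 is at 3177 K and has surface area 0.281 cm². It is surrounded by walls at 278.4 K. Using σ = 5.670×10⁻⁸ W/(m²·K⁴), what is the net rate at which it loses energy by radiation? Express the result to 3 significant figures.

Net loss ≈ 45.0 W

Area A = 0.281 cm² = 2.81×10⁻⁵ m².
Net radiated power P_net = εσA(T⁴ − T₀⁴) = 0.277×5.670×10⁻⁸×2.81×10⁻⁵×(3177⁴ − 278.4⁴).
T⁴ − T₀⁴ = 1.01875×10¹⁴ − 6.00727×10⁹ = 1.01869×10¹⁴ K⁴, so P_net = 45.0 W.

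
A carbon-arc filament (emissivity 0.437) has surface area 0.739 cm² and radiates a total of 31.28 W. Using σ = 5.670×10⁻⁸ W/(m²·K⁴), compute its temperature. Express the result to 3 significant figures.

Area A = 0.739 cm² = 7.39×10⁻⁵ m².
P = εσAT⁴ ⇒ T = (P/(εσA))^(1/4) = (31.28/(0.437×5.670×10⁻⁸×7.39×10⁻⁵))^(1/4) = 2.03×10³ K.

T ≈ 2.03×10³ K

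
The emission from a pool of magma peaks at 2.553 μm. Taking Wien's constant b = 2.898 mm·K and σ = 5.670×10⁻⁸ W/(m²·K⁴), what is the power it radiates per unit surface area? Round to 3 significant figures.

Wien's law: T = b/λ_max = 2.898×10⁻³/2.553×10⁻⁶ = 1135.14 K.
Then I = σT⁴ = 5.670×10⁻⁸×(1135.14)⁴ = 9.41×10⁴ W/m².

I ≈ 9.41×10⁴ W/m²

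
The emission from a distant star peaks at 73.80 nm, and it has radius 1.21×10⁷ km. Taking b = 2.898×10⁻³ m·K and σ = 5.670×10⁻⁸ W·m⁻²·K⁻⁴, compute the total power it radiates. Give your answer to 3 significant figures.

Wien's law: T = b/λ_max = 2.898×10⁻³/7.380×10⁻⁸ = 39268.3 K.
Surface area A = 4πR² = 4π(1.21×10¹⁰ m)² = 1.83984×10²¹ m².
Then P = σAT⁴ = 5.670×10⁻⁸×1.83984×10²¹×(39268.3)⁴ = 2.48×10³² W.

P ≈ 2.48×10³² W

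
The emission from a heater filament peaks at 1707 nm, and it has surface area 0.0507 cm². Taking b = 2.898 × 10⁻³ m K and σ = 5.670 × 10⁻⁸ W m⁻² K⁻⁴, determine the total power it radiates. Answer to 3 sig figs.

Wien's law: T = b/λ_max = 2.898×10⁻³/1.707×10⁻⁶ = 1697.72 K.
Area A = 0.0507 cm² = 5.07×10⁻⁶ m².
Then P = σAT⁴ = 5.670×10⁻⁸×5.07×10⁻⁶×(1697.72)⁴ = 2.39 W.

P ≈ 2.39 W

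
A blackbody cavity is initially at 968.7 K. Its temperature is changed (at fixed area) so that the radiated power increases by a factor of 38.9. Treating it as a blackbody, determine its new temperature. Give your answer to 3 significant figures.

T₂ ≈ 2.42×10³ K

P ∝ T⁴, so T₂/T₁ = (P₂/P₁)^(1/4) = (38.9)^(1/4) = 2.49740.
T₂ = 968.7 × 2.49740 = 2.42×10³ K.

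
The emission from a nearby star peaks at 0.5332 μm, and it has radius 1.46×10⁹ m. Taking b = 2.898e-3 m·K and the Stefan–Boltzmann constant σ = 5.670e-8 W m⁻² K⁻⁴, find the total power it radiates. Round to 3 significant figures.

P ≈ 1.33×10²⁷ W

Wien's law: T = b/λ_max = 2.898×10⁻³/5.332×10⁻⁷ = 5435.11 K.
Surface area A = 4πR² = 4π(1.46×10⁹ m)² = 2.67865×10¹⁹ m².
Then P = σAT⁴ = 5.670×10⁻⁸×2.67865×10¹⁹×(5435.11)⁴ = 1.33×10²⁷ W.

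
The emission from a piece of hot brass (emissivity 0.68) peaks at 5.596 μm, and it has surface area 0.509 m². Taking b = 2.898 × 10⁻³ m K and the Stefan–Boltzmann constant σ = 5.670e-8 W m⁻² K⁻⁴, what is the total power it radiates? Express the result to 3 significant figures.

P ≈ 1.41×10³ W

Wien's law: T = b/λ_max = 2.898×10⁻³/5.596×10⁻⁶ = 517.870 K.
Area A = 0.509 m².
Then P = εσAT⁴ = 0.68×5.670×10⁻⁸×0.509×(517.870)⁴ = 1.41×10³ W.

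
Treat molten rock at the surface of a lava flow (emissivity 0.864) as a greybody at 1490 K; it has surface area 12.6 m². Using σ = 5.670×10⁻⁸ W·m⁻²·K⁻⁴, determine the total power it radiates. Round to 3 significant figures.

P ≈ 3.04×10⁶ W

Area A = 12.6 m².
P = εσAT⁴ = 0.864 × 5.670×10⁻⁸ × 12.6 × (1490)⁴ = 3.04×10⁶ W.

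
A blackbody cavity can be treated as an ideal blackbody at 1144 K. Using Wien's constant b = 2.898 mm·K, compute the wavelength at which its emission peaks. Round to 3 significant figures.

λ_max ≈ 2.53×10³ nm

Wien's displacement law: λ_max = b/T = (2.898×10⁻³ m·K)/(1144 K) = 2.533×10⁻⁶ m.
That is 2.53×10³ nm, in the infrared range.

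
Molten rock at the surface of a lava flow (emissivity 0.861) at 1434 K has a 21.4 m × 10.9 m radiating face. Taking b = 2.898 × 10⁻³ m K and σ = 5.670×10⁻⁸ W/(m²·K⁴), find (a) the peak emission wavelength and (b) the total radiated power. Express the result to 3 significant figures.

λ_max ≈ 2.02 μm; P ≈ 4.82×10⁷ W

(a) λ_max = b/T = 2.898×10⁻³/1434 = 2.021×10⁻⁶ m = 2.02 μm.
Area A = 21.4 × 10.9 = 233.26 m².
(b) P = εσAT⁴ = 0.861×5.670×10⁻⁸×233.26×(1434)⁴ = 4.82×10⁷ W.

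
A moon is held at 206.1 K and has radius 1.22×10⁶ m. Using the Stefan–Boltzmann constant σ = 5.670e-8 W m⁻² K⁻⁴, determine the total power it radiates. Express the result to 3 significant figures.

Surface area A = 4πR² = 4π(1.22×10⁶ m)² = 1.87038×10¹³ m².
P = σAT⁴ = 5.670×10⁻⁸ × 1.87038×10¹³ × (206.1)⁴ = 1.91×10¹⁵ W.

P ≈ 1.91×10¹⁵ W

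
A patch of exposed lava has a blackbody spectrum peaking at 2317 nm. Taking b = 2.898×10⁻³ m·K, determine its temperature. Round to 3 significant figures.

T ≈ 1.25×10³ K

Wien's law gives T = b/λ_max = (2.898×10⁻³ m·K)/(2.317×10⁻⁶ m) = 1.25×10³ K.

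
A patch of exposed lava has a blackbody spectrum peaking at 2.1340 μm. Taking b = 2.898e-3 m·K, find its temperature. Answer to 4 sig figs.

Wien's law gives T = b/λ_max = (2.898×10⁻³ m·K)/(2.1340×10⁻⁶ m) = 1358 K.

T ≈ 1358 K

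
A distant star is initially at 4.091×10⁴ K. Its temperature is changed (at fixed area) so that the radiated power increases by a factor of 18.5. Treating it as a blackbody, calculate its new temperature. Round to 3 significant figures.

P ∝ T⁴, so T₂/T₁ = (P₂/P₁)^(1/4) = (18.5)^(1/4) = 2.07392.
T₂ = 4.091×10⁴ × 2.07392 = 8.48×10⁴ K.

T₂ ≈ 8.48×10⁴ K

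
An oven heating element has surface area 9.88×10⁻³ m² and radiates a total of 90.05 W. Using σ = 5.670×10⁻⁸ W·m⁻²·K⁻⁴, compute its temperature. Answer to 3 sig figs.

Area A = 9.88×10⁻³ m².
P = σAT⁴ ⇒ T = (P/(σA))^(1/4) = (90.05/(5.670×10⁻⁸×9.88×10⁻³))^(1/4) = 633 K.

T ≈ 633 K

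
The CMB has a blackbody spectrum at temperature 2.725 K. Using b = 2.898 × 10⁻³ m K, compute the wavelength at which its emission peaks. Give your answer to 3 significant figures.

Wien's displacement law: λ_max = b/T = (2.898×10⁻³ m·K)/(2.725 K) = 1.063×10⁻³ m.
That is 1.06 mm, in the microwave range.

λ_max ≈ 1.06 mm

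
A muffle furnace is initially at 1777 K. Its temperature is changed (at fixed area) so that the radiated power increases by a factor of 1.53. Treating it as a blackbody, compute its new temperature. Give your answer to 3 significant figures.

P ∝ T⁴, so T₂/T₁ = (P₂/P₁)^(1/4) = (1.53)^(1/4) = 1.11217.
T₂ = 1777 × 1.11217 = 1.98×10³ K.

T₂ ≈ 1.98×10³ K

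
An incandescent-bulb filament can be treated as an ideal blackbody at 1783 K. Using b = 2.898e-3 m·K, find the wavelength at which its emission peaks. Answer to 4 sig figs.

λ_max ≈ 1.625 μm

Wien's displacement law: λ_max = b/T = (2.898×10⁻³ m·K)/(1783 K) = 1.6254×10⁻⁶ m.
That is 1.625 μm, in the infrared range.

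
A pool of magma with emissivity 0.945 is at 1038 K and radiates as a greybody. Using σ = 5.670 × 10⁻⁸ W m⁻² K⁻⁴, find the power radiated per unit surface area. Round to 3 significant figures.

I ≈ 6.22×10⁴ W/m²

Stefan–Boltzmann: I = εσT⁴ = 0.945 × 5.670×10⁻⁸ × (1038)⁴ = 6.22×10⁴ W/m².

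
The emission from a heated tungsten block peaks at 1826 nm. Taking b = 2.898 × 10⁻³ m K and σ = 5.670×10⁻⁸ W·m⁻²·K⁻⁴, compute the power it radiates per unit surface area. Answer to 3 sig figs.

Wien's law: T = b/λ_max = 2.898×10⁻³/1.826×10⁻⁶ = 1587.08 K.
Then I = σT⁴ = 5.670×10⁻⁸×(1587.08)⁴ = 3.60×10⁵ W/m².

I ≈ 3.60×10⁵ W/m²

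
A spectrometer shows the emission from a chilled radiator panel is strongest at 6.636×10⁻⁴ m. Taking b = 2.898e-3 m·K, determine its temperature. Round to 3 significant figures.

T ≈ 4.37 K

Wien's law gives T = b/λ_max = (2.898×10⁻³ m·K)/(6.636×10⁻⁴ m) = 4.37 K.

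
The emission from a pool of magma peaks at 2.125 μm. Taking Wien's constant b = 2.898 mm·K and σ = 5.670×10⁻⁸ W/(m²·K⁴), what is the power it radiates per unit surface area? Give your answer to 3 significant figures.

Wien's law: T = b/λ_max = 2.898×10⁻³/2.125×10⁻⁶ = 1363.76 K.
Then I = σT⁴ = 5.670×10⁻⁸×(1363.76)⁴ = 1.96×10⁵ W/m².

I ≈ 1.96×10⁵ W/m²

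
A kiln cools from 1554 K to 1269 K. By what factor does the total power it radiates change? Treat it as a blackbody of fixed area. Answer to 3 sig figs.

P₂/P₁ ≈ 0.445

P ∝ T⁴, so P₂/P₁ = (T₂/T₁)⁴ = (1269/1554)⁴ = (0.816602)⁴ = 0.445.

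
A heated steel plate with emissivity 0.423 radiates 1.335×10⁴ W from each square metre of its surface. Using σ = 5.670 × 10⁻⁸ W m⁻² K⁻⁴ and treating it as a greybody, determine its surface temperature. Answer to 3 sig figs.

I = εσT⁴, so T = (I/εσ)^(1/4) = (1.335×10⁴/(0.423×5.670×10⁻⁸))^(1/4) = 864 K.

T ≈ 864 K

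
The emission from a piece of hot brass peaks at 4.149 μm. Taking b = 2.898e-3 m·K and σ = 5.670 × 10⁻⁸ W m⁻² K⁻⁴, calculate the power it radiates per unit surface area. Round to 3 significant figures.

Wien's law: T = b/λ_max = 2.898×10⁻³/4.149×10⁻⁶ = 698.482 K.
Then I = σT⁴ = 5.670×10⁻⁸×(698.482)⁴ = 1.35×10⁴ W/m².

I ≈ 1.35×10⁴ W/m²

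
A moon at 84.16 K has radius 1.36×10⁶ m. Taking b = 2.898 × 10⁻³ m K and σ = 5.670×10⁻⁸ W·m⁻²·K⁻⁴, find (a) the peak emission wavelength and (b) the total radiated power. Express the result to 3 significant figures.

(a) λ_max = b/T = 2.898×10⁻³/84.16 = 3.443×10⁻⁵ m = 34.4 μm.
Surface area A = 4πR² = 4π(1.36×10⁶ m)² = 2.32428×10¹³ m².
(b) P = σAT⁴ = 5.670×10⁻⁸×2.32428×10¹³×(84.16)⁴ = 6.61×10¹³ W.

λ_max ≈ 34.4 μm; P ≈ 6.61×10¹³ W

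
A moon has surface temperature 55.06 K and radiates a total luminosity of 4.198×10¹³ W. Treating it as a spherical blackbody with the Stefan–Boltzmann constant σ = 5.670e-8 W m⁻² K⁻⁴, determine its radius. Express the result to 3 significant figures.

L = 4πR²σT⁴ ⇒ R = √(L/(4πσT⁴)).
σT⁴ = 0.521108 W/m², so R = √(4.198×10¹³/(4π×0.521108)) = 2.53×10⁶ m.

R ≈ 2.53×10⁶ m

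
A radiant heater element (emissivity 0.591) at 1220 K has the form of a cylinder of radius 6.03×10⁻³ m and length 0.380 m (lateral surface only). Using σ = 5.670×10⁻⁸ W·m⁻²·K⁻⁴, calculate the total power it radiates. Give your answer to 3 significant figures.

Lateral area A = 2πrL = 2π×6.03×10⁻³×0.380 = 0.0143973 m².
P = εσAT⁴ = 0.591 × 5.670×10⁻⁸ × 0.0143973 × (1220)⁴ = 1.07×10³ W.

P ≈ 1.07×10³ W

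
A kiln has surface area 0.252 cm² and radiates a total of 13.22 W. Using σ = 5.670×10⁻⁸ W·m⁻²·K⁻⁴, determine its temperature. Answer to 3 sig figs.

Area A = 0.252 cm² = 2.52×10⁻⁵ m².
P = σAT⁴ ⇒ T = (P/(σA))^(1/4) = (13.22/(5.670×10⁻⁸×2.52×10⁻⁵))^(1/4) = 1.74×10³ K.

T ≈ 1.74×10³ K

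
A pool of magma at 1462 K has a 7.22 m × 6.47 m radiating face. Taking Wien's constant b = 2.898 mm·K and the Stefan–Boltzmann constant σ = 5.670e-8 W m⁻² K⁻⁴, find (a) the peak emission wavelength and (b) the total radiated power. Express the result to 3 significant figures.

λ_max ≈ 1.98 μm; P ≈ 1.21×10⁷ W

(a) λ_max = b/T = 2.898×10⁻³/1462 = 1.982×10⁻⁶ m = 1.98 μm.
Area A = 7.22 × 6.47 = 46.7134 m².
(b) P = σAT⁴ = 5.670×10⁻⁸×46.7134×(1462)⁴ = 1.21×10⁷ W.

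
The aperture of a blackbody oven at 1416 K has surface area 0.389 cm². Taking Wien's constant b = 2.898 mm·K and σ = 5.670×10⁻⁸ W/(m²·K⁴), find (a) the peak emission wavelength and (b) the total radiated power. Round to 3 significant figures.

λ_max ≈ 2.05×10³ nm; P ≈ 8.87 W

(a) λ_max = b/T = 2.898×10⁻³/1416 = 2.047×10⁻⁶ m = 2.05×10³ nm.
Area A = 0.389 cm² = 3.89×10⁻⁵ m².
(b) P = σAT⁴ = 5.670×10⁻⁸×3.89×10⁻⁵×(1416)⁴ = 8.87 W.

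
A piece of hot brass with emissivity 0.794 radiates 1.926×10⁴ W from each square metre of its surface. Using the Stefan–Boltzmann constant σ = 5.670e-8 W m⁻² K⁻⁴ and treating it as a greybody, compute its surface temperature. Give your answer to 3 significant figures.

T ≈ 809 K

I = εσT⁴, so T = (I/εσ)^(1/4) = (1.926×10⁴/(0.794×5.670×10⁻⁸))^(1/4) = 809 K.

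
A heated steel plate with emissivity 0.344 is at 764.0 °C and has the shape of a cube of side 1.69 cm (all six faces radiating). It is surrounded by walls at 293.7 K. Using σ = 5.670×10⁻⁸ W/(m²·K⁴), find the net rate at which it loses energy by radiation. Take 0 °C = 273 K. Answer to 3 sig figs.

T = 764.0 °C + 273 = 1037.0 K.
Area A = 6s² = 6×(0.0169 m)² = 1.71366×10⁻³ m².
Net radiated power P_net = εσA(T⁴ − T₀⁴) = 0.344×5.670×10⁻⁸×1.71366×10⁻³×(1037.0⁴ − 293.7⁴).
T⁴ − T₀⁴ = 1.15642×10¹² − 7.44073×10⁹ = 1.14898×10¹² K⁴, so P_net = 38.4 W.

Net loss ≈ 38.4 W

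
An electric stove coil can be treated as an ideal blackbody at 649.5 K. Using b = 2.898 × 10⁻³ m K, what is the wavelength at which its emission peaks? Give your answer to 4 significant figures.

Wien's displacement law: λ_max = b/T = (2.898×10⁻³ m·K)/(649.5 K) = 4.4619×10⁻⁶ m.
That is 4.462 μm, in the infrared range.

λ_max ≈ 4.462 μm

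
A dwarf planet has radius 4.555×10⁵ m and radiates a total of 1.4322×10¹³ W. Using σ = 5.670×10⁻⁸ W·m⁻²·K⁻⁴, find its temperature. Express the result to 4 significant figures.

T ≈ 99.21 K

Surface area A = 4πR² = 4π(4.555×10⁵ m)² = 2.60727×10¹² m².
P = σAT⁴ ⇒ T = (P/(σA))^(1/4) = (1.4322×10¹³/(5.670×10⁻⁸×2.60727×10¹²))^(1/4) = 99.21 K.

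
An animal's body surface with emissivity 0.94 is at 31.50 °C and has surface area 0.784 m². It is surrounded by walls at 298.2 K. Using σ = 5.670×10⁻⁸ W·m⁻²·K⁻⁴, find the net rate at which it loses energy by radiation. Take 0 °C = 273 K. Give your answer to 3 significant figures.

Net loss ≈ 28.8 W

T = 31.50 °C + 273 = 304.50 K.
Area A = 0.784 m².
Net radiated power P_net = εσA(T⁴ − T₀⁴) = 0.94×5.670×10⁻⁸×0.784×(304.50⁴ − 298.2⁴).
T⁴ − T₀⁴ = 8.59704×10⁹ − 7.90734×10⁹ = 6.89700×10⁸ K⁴, so P_net = 28.8 W.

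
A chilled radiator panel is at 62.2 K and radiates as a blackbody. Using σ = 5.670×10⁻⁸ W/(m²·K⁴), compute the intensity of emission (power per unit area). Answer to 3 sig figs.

I ≈ 0.849 W/m²

Stefan–Boltzmann: I = σT⁴ = 5.670×10⁻⁸ × (62.2)⁴ = 0.849 W/m².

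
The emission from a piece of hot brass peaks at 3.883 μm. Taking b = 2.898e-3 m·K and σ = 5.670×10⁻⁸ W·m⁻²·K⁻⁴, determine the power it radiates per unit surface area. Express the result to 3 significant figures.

Wien's law: T = b/λ_max = 2.898×10⁻³/3.883×10⁻⁶ = 746.330 K.
Then I = σT⁴ = 5.670×10⁻⁸×(746.330)⁴ = 1.76×10⁴ W/m².

I ≈ 1.76×10⁴ W/m²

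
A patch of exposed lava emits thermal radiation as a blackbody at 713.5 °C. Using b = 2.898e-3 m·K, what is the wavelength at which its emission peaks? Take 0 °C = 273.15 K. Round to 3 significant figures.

T = 713.5 °C + 273.15 = 986.65 K.
Wien's displacement law: λ_max = b/T = (2.898×10⁻³ m·K)/(986.65 K) = 2.937×10⁻⁶ m.
That is 2.94×10³ nm, in the infrared range.

λ_max ≈ 2.94×10³ nm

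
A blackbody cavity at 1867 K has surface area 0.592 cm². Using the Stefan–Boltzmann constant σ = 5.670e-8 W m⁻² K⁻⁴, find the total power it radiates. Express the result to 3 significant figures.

P ≈ 40.8 W

Area A = 0.592 cm² = 5.92×10⁻⁵ m².
P = σAT⁴ = 5.670×10⁻⁸ × 5.92×10⁻⁵ × (1867)⁴ = 40.8 W.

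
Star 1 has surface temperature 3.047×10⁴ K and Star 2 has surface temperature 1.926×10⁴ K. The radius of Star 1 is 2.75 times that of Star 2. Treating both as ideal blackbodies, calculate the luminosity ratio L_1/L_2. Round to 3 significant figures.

L ∝ R²T⁴, so L_1/L_2 = (R_1/R_2)²(T_1/T_2)⁴ = (2.75)² × (3.047×10⁴/1.926×10⁴)⁴ = 7.5625 × 6.26419 = 47.4.

L_1/L_2 ≈ 47.4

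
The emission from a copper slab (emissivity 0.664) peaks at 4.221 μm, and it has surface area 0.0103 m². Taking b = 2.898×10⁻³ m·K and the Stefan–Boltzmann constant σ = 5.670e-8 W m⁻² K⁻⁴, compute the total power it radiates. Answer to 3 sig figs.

Wien's law: T = b/λ_max = 2.898×10⁻³/4.221×10⁻⁶ = 686.567 K.
Area A = 0.0103 m².
Then P = εσAT⁴ = 0.664×5.670×10⁻⁸×0.0103×(686.567)⁴ = 86.2 W.

P ≈ 86.2 W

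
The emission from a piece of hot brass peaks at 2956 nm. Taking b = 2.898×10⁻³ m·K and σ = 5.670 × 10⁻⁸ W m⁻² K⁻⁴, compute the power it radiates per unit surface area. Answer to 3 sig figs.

Wien's law: T = b/λ_max = 2.898×10⁻³/2.956×10⁻⁶ = 980.379 K.
Then I = σT⁴ = 5.670×10⁻⁸×(980.379)⁴ = 5.24×10⁴ W/m².

I ≈ 5.24×10⁴ W/m²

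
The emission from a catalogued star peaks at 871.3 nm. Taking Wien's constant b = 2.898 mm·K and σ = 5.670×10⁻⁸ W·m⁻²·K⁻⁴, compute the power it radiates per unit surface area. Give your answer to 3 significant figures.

I ≈ 6.94×10⁶ W/m²

Wien's law: T = b/λ_max = 2.898×10⁻³/8.713×10⁻⁷ = 3326.06 K.
Then I = σT⁴ = 5.670×10⁻⁸×(3326.06)⁴ = 6.94×10⁶ W/m².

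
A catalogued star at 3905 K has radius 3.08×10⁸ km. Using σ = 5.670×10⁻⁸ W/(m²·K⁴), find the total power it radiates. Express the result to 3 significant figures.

Surface area A = 4πR² = 4π(3.08×10¹¹ m)² = 1.19210×10²⁴ m².
P = σAT⁴ = 5.670×10⁻⁸ × 1.19210×10²⁴ × (3905)⁴ = 1.57×10³¹ W.

P ≈ 1.57×10³¹ W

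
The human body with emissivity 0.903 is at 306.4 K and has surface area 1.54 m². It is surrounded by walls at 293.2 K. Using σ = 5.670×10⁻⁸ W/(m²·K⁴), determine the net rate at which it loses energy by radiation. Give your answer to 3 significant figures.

Net loss ≈ 112 W

Area A = 1.54 m².
Net radiated power P_net = εσA(T⁴ − T₀⁴) = 0.903×5.670×10⁻⁸×1.54×(306.4⁴ − 293.2⁴).
T⁴ − T₀⁴ = 8.81363×10⁹ − 7.39019×10⁹ = 1.42344×10⁹ K⁴, so P_net = 112 W.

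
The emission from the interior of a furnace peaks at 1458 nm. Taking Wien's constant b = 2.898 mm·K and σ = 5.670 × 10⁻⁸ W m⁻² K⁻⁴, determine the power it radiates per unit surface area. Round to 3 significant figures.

Wien's law: T = b/λ_max = 2.898×10⁻³/1.458×10⁻⁶ = 1987.65 K.
Then I = σT⁴ = 5.670×10⁻⁸×(1987.65)⁴ = 8.85×10⁵ W/m².

I ≈ 8.85×10⁵ W/m²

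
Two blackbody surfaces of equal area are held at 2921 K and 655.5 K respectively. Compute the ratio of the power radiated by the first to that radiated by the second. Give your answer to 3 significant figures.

P₁/P₂ ≈ 394

With equal areas, P₁/P₂ = (T₁/T₂)⁴ = (2921/655.5)⁴ = 394.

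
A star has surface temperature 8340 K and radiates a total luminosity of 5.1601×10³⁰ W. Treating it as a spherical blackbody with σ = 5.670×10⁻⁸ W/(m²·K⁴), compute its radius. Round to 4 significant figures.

R ≈ 3.869×10¹⁰ m

L = 4πR²σT⁴ ⇒ R = √(L/(4πσT⁴)).
σT⁴ = 2.74314×10⁸ W/m², so R = √(5.1601×10³⁰/(4π×2.74314×10⁸)) = 3.869×10¹⁰ m.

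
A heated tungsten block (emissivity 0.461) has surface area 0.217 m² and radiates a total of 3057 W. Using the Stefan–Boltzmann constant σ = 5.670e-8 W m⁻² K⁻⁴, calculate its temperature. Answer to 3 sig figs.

Area A = 0.217 m².
P = εσAT⁴ ⇒ T = (P/(εσA))^(1/4) = (3057/(0.461×5.670×10⁻⁸×0.217))^(1/4) = 857 K.

T ≈ 857 K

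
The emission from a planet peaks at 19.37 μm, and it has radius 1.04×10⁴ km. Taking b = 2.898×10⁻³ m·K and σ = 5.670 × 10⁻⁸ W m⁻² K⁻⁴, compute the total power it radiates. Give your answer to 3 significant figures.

P ≈ 3.86×10¹⁶ W

Wien's law: T = b/λ_max = 2.898×10⁻³/1.937×10⁻⁵ = 149.613 K.
Surface area A = 4πR² = 4π(1.04×10⁷ m)² = 1.35918×10¹⁵ m².
Then P = σAT⁴ = 5.670×10⁻⁸×1.35918×10¹⁵×(149.613)⁴ = 3.86×10¹⁶ W.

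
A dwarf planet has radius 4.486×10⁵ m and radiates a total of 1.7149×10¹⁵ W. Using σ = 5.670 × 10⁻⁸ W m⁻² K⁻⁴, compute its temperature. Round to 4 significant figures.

T ≈ 330.7 K

Surface area A = 4πR² = 4π(4.486×10⁵ m)² = 2.52888×10¹² m².
P = σAT⁴ ⇒ T = (P/(σA))^(1/4) = (1.7149×10¹⁵/(5.670×10⁻⁸×2.52888×10¹²))^(1/4) = 330.7 K.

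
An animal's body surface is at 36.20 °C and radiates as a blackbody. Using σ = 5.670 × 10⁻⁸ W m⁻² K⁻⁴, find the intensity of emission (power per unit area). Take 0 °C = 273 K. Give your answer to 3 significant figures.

I ≈ 518 W/m²

T = 36.20 °C + 273 = 309.20 K.
Stefan–Boltzmann: I = σT⁴ = 5.670×10⁻⁸ × (309.20)⁴ = 518 W/m².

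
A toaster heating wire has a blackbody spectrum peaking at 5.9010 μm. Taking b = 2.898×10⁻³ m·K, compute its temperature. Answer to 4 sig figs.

T ≈ 491.1 K

Wien's law gives T = b/λ_max = (2.898×10⁻³ m·K)/(5.9010×10⁻⁶ m) = 491.1 K.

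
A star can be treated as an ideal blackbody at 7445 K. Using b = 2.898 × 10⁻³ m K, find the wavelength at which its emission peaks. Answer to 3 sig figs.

Wien's displacement law: λ_max = b/T = (2.898×10⁻³ m·K)/(7445 K) = 3.893×10⁻⁷ m.
That is 389 nm, in the visible range.

λ_max ≈ 389 nm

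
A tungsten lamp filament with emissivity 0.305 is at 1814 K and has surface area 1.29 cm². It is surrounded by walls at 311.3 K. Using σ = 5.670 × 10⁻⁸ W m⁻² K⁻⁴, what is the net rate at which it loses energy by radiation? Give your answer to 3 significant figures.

Net loss ≈ 24.1 W

Area A = 1.29 cm² = 1.29×10⁻⁴ m².
Net radiated power P_net = εσA(T⁴ − T₀⁴) = 0.305×5.670×10⁻⁸×1.29×10⁻⁴×(1814⁴ − 311.3⁴).
T⁴ − T₀⁴ = 1.08280×10¹³ − 9.39110×10⁹ = 1.08186×10¹³ K⁴, so P_net = 24.1 W.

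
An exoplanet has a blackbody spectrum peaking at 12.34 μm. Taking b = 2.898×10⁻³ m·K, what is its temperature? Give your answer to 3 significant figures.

Wien's law gives T = b/λ_max = (2.898×10⁻³ m·K)/(1.234×10⁻⁵ m) = 235 K.

T ≈ 235 K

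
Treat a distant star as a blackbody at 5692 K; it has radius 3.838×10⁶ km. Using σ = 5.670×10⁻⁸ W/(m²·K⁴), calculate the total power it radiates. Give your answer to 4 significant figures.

P ≈ 1.102×10²⁸ W

Surface area A = 4πR² = 4π(3.838×10⁹ m)² = 1.85106×10²⁰ m².
P = σAT⁴ = 5.670×10⁻⁸ × 1.85106×10²⁰ × (5692)⁴ = 1.102×10²⁸ W.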